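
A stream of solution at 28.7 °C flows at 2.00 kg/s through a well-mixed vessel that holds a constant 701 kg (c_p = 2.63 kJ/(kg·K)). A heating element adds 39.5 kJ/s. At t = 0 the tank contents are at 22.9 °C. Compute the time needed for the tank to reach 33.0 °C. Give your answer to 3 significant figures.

499 s

First-law balance (no shaft work): M c_p dT/dt = ṁ c_p (T_in − T) + 39.5.
τ = M/ṁ = 350.50 s; T_ss = T_in + Q̇/(ṁ c_p) = 36.210 °C.
T(t) = T_ss + (T₀ − T_ss) e^(−t/τ). Set T = 33.0:
e^(−t/τ) = (33.0 − 36.210)/(22.9 − 36.210) = 0.24114
t = −350.50 · ln(0.24114) = 498.54 s.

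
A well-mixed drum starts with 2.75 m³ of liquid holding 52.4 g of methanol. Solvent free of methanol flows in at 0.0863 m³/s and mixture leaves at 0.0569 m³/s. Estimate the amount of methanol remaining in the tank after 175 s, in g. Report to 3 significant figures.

6.81 g

Let m(t) be the amount of methanol. Volume: V(t) = V₀ + (Q_in − Q_out) t = 2.75 + 0.029400 t; V(175) = 7.8950 m³.
Solute balance: dm/dt = 0 − Q_out C = −Q_out m/V(t).
Separate: dm/m = −Q_out dt/V(t) ⇒ ln(m/m₀) = −(Q_out/(Q_in−Q_out)) ln(V/V₀).
m = m₀ (V₀/V)^(Q_out/(Q_in−Q_out)) = 52.4 × (2.75/7.8950)^(1.9354) = 6.8060 g.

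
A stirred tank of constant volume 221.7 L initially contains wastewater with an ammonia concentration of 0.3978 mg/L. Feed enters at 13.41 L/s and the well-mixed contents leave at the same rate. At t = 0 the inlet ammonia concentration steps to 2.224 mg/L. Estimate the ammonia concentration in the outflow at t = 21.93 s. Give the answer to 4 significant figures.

1.739 mg/L

Mass balance on the solute (V constant): V dC/dt = Q(C_in − C).
So dC/dt = (C_in − C)/τ with τ = V/Q = 221.7/13.41 = 16.5324 s.
Solution: C(t) = C_in + (C₀ − C_in) e^(−t/τ).
C(21.93) = 2.224 + (0.3978 − 2.224)·e^(−21.93/16.5324) = 2.224 + (-1.82620)·0.265409 = 1.73931 mg/L.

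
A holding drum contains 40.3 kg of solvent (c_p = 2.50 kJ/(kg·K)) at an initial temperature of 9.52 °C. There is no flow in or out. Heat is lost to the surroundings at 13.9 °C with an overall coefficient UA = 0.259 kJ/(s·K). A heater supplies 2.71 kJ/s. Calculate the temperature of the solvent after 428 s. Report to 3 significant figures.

M c_p dT/dt = −UA(T − T_amb) + Q̇.
dT/dt = (T_ss − T)/τ with T_ss = T_amb + Q̇/UA = 13.9 + 2.71/0.259 = 24.363 °C, τ = M c_p/UA = 40.3·2.50/0.259 = 389.00 s.
Integrating: T(t) = T_ss + (T₀ − T_ss) e^(−t/τ).
T(428) = 24.363 + (-14.843)·0.33278 = 19.424 °C.

19.4 °C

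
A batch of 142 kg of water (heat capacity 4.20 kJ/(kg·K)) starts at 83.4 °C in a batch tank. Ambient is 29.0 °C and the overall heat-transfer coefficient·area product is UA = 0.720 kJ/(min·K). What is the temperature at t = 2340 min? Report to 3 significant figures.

Energy balance: M c_p dT/dt = −UA(T − T_amb).
dT/dt = (T_ss − T)/τ with T_ss = T_amb = 29.000 °C, τ = M c_p/UA = 142·4.20/0.720 = 828.33 min.
Solution: T(t) = T_ss + (T₀ − T_ss) e^(−t/τ).
T(2340) = 29.000 + (54.400)·0.059312 = 32.227 °C.

32.2 °C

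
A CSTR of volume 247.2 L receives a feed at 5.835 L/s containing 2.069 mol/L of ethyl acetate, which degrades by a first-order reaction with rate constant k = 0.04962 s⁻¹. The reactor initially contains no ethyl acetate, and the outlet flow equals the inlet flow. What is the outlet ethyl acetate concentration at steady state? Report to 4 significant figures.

0.6670 mol/L

V dC/dt = Q(C_in − C) − k V C.
Steady state (dC/dt = 0): C_ss = Q C_in/(Q + kV) = C_in/(1 + kV/Q).
C_ss = 5.835·2.069/(5.835 + 0.04962·247.2) = 12.0726/18.1011 = 0.666956 mol/L.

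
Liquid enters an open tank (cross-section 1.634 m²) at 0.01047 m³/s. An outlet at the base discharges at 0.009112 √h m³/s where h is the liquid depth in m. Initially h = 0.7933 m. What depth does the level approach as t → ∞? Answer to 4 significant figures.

1.320 m

Volume balance on the tank: A dh/dt = Q_in − 0.009112 √h. At steady state dh/dt = 0:
Q_in = 0.009112 √h_ss ⇒ √h_ss = 0.01047/0.009112 = 1.14903.
h_ss = 1.14903² = 1.32028 m. (Since h₀ = 0.7933 m < h_ss, the level will rise toward this value.)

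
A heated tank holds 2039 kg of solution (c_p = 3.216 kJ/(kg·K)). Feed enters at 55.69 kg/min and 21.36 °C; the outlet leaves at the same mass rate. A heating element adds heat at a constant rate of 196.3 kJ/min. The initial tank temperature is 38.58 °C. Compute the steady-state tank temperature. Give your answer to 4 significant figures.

22.46 °C

M c_p dT/dt = ṁ c_p (T_in − T) + Q̇.
At steady state dT/dt = 0 ⇒ T_ss = T_in + Q̇/(ṁ c_p) = 21.36 + 196.3/(55.69·3.216) = 22.4560 °C.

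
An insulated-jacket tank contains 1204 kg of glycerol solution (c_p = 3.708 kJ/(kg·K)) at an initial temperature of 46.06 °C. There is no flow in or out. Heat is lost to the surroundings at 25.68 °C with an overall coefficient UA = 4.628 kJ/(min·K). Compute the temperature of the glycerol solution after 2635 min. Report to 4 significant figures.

M c_p dT/dt = −UA(T − T_amb).
dT/dt = (T_ss − T)/τ with T_ss = T_amb = 25.6800 °C, τ = M c_p/UA = 1204·3.708/4.628 = 964.657 min.
Integrating: T(t) = T_ss + (T₀ − T_ss) e^(−t/τ).
T(2635) = 25.6800 + (20.3800)·0.0651189 = 27.0071 °C.

27.01 °C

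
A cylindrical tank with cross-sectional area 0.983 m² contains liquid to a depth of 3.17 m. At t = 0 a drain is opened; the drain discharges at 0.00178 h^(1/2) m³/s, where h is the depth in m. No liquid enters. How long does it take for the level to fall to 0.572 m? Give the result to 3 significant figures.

1130 s

With no inflow, A dh/dt = −0.00178 √h.
Separate and integrate: 2(√h − √h₀) = −(0.00178/A) t.
t = 2A(√h₀ − √h)/0.00178 = 2·0.983·(√3.17 − √0.572)/0.00178
  = 1.9660 × (1.7804 − 0.75631) / 0.00178 = 1131.2 s.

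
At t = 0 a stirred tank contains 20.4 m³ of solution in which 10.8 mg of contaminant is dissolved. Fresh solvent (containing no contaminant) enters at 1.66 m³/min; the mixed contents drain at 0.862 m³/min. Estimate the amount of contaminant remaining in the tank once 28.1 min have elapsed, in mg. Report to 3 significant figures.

4.85 mg

Let m(t) be the amount of contaminant. Volume: V(t) = V₀ + (Q_in − Q_out) t = 20.4 + 0.79800 t; V(28.1) = 42.824 m³.
Species balance (pure solvent in): dm/dt = −Q_out · m/V(t).
dm/m = −Q_out dt/(V₀ + 0.79800 t); integrating gives ln(m/m₀) = −(Q_out/(Q_in−Q_out)) ln(V/V₀).
m = m₀ (V₀/V)^(Q_out/(Q_in−Q_out)) = 10.8 × (20.4/42.824)^(1.0802) = 4.8477 mg.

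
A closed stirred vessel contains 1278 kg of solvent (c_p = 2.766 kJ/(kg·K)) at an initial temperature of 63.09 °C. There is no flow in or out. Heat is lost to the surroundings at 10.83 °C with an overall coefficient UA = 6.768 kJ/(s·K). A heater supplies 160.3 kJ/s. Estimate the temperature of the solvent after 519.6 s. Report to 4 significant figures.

45.08 °C

Energy balance: M c_p dT/dt = −UA(T − T_amb) + Q̇.
dT/dt = (T_ss − T)/τ with T_ss = T_amb + Q̇/UA = 10.83 + 160.3/6.768 = 34.5150 °C, τ = M c_p/UA = 1278·2.766/6.768 = 522.303 s.
This is linear first-order; T(t) = T_ss + (T₀ − T_ss) e^(−t/τ).
T(519.6) = 34.5150 + (28.5750)·0.369788 = 45.0817 °C.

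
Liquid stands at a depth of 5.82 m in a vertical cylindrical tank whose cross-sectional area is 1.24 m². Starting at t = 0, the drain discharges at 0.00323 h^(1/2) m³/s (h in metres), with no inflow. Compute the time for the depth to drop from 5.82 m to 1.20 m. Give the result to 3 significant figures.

1010 s

A dh/dt = −Q_out = −0.00323 √h.
Separate and integrate: 2(√h − √h₀) = −(0.00323/A) t.
t = 2A(√h₀ − √h)/0.00323 = 2·1.24·(√5.82 − √1.20)/0.00323
  = 2.4800 × (2.4125 − 1.0954) / 0.00323 = 1011.2 s.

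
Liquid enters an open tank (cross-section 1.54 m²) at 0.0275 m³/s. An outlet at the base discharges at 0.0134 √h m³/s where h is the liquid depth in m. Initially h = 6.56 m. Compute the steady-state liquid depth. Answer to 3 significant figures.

Level balance: A dh/dt = 0.0275 − 0.0134 √h. Setting dh/dt = 0:
Q_in = 0.0134 √h_ss ⇒ √h_ss = 0.0275/0.0134 = 2.0522.
h_ss = 2.0522² = 4.2117 m. (Since h₀ = 6.56 m > h_ss, the level will fall toward this value.)

4.21 m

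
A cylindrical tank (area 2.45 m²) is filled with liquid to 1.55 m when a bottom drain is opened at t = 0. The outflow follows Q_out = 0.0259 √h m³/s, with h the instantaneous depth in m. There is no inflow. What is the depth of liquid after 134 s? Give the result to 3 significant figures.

0.288 m

A dh/dt = −Q_out = −0.0259 √h.
∫ h^(−1/2) dh = −(0.0259/A) ∫ dt, giving 2√h = 2√h₀ − (0.0259/A) t.
√h = √1.55 − 0.0259·134/(2·2.45) = 1.2450 − 0.70829 = 0.53670.
h = 0.53670² = 0.28805 m.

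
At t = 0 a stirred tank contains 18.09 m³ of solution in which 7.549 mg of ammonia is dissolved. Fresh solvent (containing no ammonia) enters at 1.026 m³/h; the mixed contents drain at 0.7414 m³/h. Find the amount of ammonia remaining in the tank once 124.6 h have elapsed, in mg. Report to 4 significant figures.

Let m(t) be the amount of ammonia. Volume: V(t) = V₀ + (Q_in − Q_out) t = 18.09 + 0.284600 t; V(124.6) = 53.5512 m³.
Solute balance: dm/dt = 0 − Q_out C = −Q_out m/V(t).
dm/m = −Q_out dt/(V₀ + 0.284600 t); integrating gives ln(m/m₀) = −(Q_out/(Q_in−Q_out)) ln(V/V₀).
m = m₀ (V₀/V)^(Q_out/(Q_in−Q_out)) = 7.549 × (18.09/53.5512)^(2.60506) = 0.446731 mg.

0.4467 mg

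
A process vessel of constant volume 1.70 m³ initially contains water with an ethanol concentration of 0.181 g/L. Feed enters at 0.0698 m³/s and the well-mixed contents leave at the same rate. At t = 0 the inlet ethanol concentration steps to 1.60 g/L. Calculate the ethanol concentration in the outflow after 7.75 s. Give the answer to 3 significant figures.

0.568 g/L

Species balance on the tank: V dC/dt = Q(C_in − C).
Rewrite as dC/dt + C/τ = C_in/τ, τ = V/Q = 24.355 s.
C approaches C_in exponentially: C(t) = C_in + (C₀ − C_in) e^(−t/τ).
C(7.75) = 1.60 + (0.181 − 1.60)·e^(−7.75/24.355) = 1.60 + (-1.4190)·0.72745 = 0.56774 g/L.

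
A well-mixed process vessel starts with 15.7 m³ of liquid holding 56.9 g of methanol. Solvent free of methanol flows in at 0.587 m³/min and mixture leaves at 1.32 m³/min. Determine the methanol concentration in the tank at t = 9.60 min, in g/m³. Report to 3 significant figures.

Total volume: dV/dt = Q_in − Q_out = -0.73300 m³/min, so V(t) = 15.7 − 0.73300 t and V(9.60) = 8.6632 m³.
Species balance (pure solvent in): dm/dt = −Q_out · m/V(t).
Separate: dm/m = −Q_out dt/V(t) ⇒ ln(m/m₀) = −(Q_out/(Q_in−Q_out)) ln(V/V₀).
m = m₀ (V₀/V)^(Q_out/(Q_in−Q_out)) = 56.9 × (15.7/8.6632)^(-1.8008) = 19.503 g.
C = m/V = 19.503/8.6632 = 2.2513 g/m³.

2.25 g/m³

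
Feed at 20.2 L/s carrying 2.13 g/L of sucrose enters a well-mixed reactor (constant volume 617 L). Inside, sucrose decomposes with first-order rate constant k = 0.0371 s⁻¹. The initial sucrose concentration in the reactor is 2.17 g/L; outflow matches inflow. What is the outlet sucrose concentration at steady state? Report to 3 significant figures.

Species balance: V dC/dt = Q C_in − Q C − k V C.
Steady state (dC/dt = 0): C_ss = Q C_in/(Q + kV) = C_in/(1 + kV/Q).
C_ss = 20.2·2.13/(20.2 + 0.0371·617) = 43.026/43.091 = 0.99850 g/L.

0.998 g/L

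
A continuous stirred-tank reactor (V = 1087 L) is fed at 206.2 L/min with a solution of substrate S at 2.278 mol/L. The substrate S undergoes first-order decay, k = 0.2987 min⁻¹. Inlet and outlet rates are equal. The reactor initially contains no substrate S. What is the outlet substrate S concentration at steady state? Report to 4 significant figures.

V dC/dt = Q(C_in − C) − k V C.
At steady state: 0 = Q C_in − (Q + kV) C_ss, so C_ss = Q C_in/(Q + kV).
C_ss = 206.2·2.278/(206.2 + 0.2987·1087) = 469.724/530.887 = 0.884790 mol/L.

0.8848 mol/L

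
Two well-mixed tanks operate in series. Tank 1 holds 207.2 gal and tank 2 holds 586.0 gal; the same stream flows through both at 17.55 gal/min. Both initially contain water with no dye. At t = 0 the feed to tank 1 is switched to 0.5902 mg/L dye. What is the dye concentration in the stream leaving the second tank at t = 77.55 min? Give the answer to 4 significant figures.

Time constants: τᵢ = Vᵢ/Q for each well-mixed tank.
τ₁ = 207.2/17.55 = 11.8063 min; τ₂ = 586.0/17.55 = 33.3903 min.
Tank 1: C₁ = C_in(1 − e^(−t/τ₁)). Tank 2 (τ₁ ≠ τ₂): C₂ = C_in[1 − (τ₁ e^(−t/τ₁) − τ₂ e^(−t/τ₂))/(τ₁ − τ₂)].
At t = 77.55: e^(−t/τ₁) = 0.00140384, e^(−t/τ₂) = 0.0980253.
C₂ = 0.5902·[1 − (11.8063·0.00140384 − 33.3903·0.0980253)/(-21.5840)] = 0.5902·0.849124 = 0.501153 mg/L.

0.5012 mg/L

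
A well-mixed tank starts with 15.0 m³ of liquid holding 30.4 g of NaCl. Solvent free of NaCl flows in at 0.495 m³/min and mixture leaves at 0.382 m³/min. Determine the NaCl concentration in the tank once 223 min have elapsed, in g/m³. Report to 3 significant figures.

0.0270 g/m³

Total volume: dV/dt = Q_in − Q_out = 0.11300 m³/min, so V(t) = 15.0 + 0.11300 t and V(223) = 40.199 m³.
Species balance (pure solvent in): dm/dt = −Q_out · m/V(t).
Separate: dm/m = −Q_out dt/V(t) ⇒ ln(m/m₀) = −(Q_out/(Q_in−Q_out)) ln(V/V₀).
m = m₀ (V₀/V)^(Q_out/(Q_in−Q_out)) = 30.4 × (15.0/40.199)^(3.3805) = 1.0854 g.
C = m/V = 1.0854/40.199 = 0.027001 g/m³.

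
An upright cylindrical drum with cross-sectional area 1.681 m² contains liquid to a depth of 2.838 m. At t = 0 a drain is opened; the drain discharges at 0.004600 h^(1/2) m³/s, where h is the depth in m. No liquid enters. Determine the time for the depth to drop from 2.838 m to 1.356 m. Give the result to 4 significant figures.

Unsteady balance on liquid volume: A dh/dt = −0.004600 √h.
Separate and integrate: 2(√h − √h₀) = −(0.004600/A) t.
t = 2A(√h₀ − √h)/0.004600 = 2·1.681·(√2.838 − √1.356)/0.004600
  = 3.36200 × (1.68464 − 1.16447) / 0.004600 = 380.171 s.

380.2 s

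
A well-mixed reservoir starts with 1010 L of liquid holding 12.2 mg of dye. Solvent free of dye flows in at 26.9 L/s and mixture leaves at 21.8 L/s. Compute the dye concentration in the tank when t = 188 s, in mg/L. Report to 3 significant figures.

0.000357 mg/L

Total volume: dV/dt = Q_in − Q_out = 5.1000 L/s, so V(t) = 1010 + 5.1000 t and V(188) = 1968.8 L.
Species balance (pure solvent in): dm/dt = −Q_out · m/V(t).
dm/m = −Q_out dt/(V₀ + 5.1000 t); integrating gives ln(m/m₀) = −(Q_out/(Q_in−Q_out)) ln(V/V₀).
m = m₀ (V₀/V)^(Q_out/(Q_in−Q_out)) = 12.2 × (1010/1968.8)^(4.2745) = 0.70350 mg.
C = m/V = 0.70350/1968.8 = 0.00035732 mg/L.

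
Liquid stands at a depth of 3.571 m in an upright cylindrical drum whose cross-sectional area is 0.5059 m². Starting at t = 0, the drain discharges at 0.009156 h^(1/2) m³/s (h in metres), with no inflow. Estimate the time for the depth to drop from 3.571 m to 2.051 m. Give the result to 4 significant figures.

50.57 s

A dh/dt = −Q_out = −0.009156 √h.
Separate and integrate: 2(√h − √h₀) = −(0.009156/A) t.
t = 2A(√h₀ − √h)/0.009156 = 2·0.5059·(√3.571 − √2.051)/0.009156
  = 1.01180 × (1.88971 − 1.43213) / 0.009156 = 50.5654 s.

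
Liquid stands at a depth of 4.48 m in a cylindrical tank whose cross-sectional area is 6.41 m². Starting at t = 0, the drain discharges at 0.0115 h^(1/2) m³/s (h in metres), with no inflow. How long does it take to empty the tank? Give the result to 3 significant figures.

2360 s

Mass balance (ρ constant): A dh/dt = −0.0115 √h.
Separate and integrate: 2(√h − √h₀) = −(0.0115/A) t.
Tank is empty when √h = 0: t_empty = 2A√h₀/0.0115.
t_empty = 2·6.41·√4.48/0.0115 = 12.820·2.1166/0.0115 = 2359.6 s.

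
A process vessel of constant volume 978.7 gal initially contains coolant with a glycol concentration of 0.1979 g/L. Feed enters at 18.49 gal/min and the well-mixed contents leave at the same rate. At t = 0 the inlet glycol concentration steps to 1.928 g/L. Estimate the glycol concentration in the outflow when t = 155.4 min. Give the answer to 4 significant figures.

1.836 g/L

Transient balance on the dissolved component: V dC/dt = Q(C_in − C).
Rewrite as dC/dt + C/τ = C_in/τ, τ = V/Q = 52.9313 min.
This is linear first-order; C(t) = C_in + (C₀ − C_in) e^(−t/τ).
C(155.4) = 1.928 + (0.1979 − 1.928)·e^(−155.4/52.9313) = 1.928 + (-1.73010)·0.0530840 = 1.83616 g/L.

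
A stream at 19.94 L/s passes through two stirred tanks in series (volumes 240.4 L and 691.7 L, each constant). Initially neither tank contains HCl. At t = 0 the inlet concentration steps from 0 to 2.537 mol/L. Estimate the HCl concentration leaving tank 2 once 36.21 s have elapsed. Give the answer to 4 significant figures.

1.235 mol/L

Time constants: τᵢ = Vᵢ/Q for each well-mixed tank.
τ₁ = 240.4/19.94 = 12.0562 s; τ₂ = 691.7/19.94 = 34.6891 s.
Tank 1: C₁ = C_in(1 − e^(−t/τ₁)). Tank 2 (τ₁ ≠ τ₂): C₂ = C_in[1 − (τ₁ e^(−t/τ₁) − τ₂ e^(−t/τ₂))/(τ₁ − τ₂)].
At t = 36.21: e^(−t/τ₁) = 0.0496160, e^(−t/τ₂) = 0.352098.
C₂ = 2.537·[1 − (12.0562·0.0496160 − 34.6891·0.352098)/(-22.6329)] = 2.537·0.486774 = 1.23495 mol/L.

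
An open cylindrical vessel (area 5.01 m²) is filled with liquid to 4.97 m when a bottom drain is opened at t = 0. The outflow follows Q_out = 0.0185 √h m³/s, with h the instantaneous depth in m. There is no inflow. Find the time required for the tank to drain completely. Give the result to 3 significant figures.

Mass balance (ρ constant): A dh/dt = −0.0185 √h.
This is separable: 2 d(√h)/dt = −0.0185/A, so √h = √h₀ − (0.0185/(2A)) t.
Tank is empty when √h = 0: t_empty = 2A√h₀/0.0185.
t_empty = 2·5.01·√4.97/0.0185 = 10.020·2.2293/0.0185 = 1207.5 s.

1210 s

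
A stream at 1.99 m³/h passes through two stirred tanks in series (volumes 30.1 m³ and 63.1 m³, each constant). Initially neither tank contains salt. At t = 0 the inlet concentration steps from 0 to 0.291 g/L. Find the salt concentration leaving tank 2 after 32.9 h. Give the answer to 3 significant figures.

Species balance on tank i: dCᵢ/dt = (Cᵢ₋₁ − Cᵢ)/τᵢ with τᵢ = Vᵢ/Q.
τ₁ = 30.1/1.99 = 15.126 h; τ₂ = 63.1/1.99 = 31.709 h.
Tank 1: C₁ = C_in(1 − e^(−t/τ₁)). Tank 2 (τ₁ ≠ τ₂): C₂ = C_in[1 − (τ₁ e^(−t/τ₁) − τ₂ e^(−t/τ₂))/(τ₁ − τ₂)].
At t = 32.9: e^(−t/τ₁) = 0.11359, e^(−t/τ₂) = 0.35431.
C₂ = 0.291·[1 − (15.126·0.11359 − 31.709·0.35431)/(-16.583)] = 0.291·0.42612 = 0.12400 g/L.

0.124 g/L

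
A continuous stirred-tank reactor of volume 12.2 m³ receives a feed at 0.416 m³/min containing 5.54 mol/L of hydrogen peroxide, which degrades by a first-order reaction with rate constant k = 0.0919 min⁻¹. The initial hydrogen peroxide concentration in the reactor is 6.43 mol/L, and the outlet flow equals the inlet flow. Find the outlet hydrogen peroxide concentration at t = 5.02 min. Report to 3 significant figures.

Accumulation = in − out − consumed: V dC/dt = Q C_in − Q C − k V C.
dC/dt = (Q/V) C_in − (Q/V + k) C; effective rate a = Q/V + k = 0.034098 + 0.0919 = 0.12600 min⁻¹.
C_ss = Q C_in/(Q + kV) = 1.4993 mol/L; C(t) = C_ss + (C₀ − C_ss) e^(−a t).
C(5.02) = 1.4993 + (4.9307)·e^(−0.12600·5.02) = 1.4993 + (4.9307)·0.53126 = 4.1187 mol/L.

4.12 mol/L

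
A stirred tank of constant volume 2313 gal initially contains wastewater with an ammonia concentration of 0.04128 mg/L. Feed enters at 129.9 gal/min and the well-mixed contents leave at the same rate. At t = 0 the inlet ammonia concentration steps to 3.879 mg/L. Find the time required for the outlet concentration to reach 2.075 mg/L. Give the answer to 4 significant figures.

Species balance: V dC/dt = Q(C_in − C) ⇒ τ = V/Q = 17.8060 min.
C(t) = C_in + (C₀ − C_in) e^(−t/τ). Set C = 2.075 and solve for t:
e^(−t/τ) = (C − C_in)/(C₀ − C_in) = (2.075 − 3.879)/(0.04128 − 3.879) = 0.470071
t = −τ ln(…) = 17.8060 × 0.754872 = 13.4413 min.

13.44 min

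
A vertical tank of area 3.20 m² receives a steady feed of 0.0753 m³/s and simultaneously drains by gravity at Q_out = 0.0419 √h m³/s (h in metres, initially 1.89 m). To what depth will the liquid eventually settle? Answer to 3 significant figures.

3.23 m

Volume balance on the tank: A dh/dt = Q_in − 0.0419 √h. At steady state dh/dt = 0:
Q_in = 0.0419 √h_ss ⇒ √h_ss = 0.0753/0.0419 = 1.7971.
h_ss = 1.7971² = 3.2297 m. (Since h₀ = 1.89 m < h_ss, the level will rise toward this value.)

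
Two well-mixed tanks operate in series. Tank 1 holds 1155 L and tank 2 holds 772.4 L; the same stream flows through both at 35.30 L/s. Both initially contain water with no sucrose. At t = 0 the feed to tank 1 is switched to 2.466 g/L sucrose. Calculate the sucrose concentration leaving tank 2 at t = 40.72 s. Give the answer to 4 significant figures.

Species balance on tank i: dCᵢ/dt = (Cᵢ₋₁ − Cᵢ)/τᵢ with τᵢ = Vᵢ/Q.
τ₁ = 1155/35.30 = 32.7195 s; τ₂ = 772.4/35.30 = 21.8810 s.
Solving the cascade with C₁(0)=C₂(0)=0 gives C₂(t) = C_in[1 − (τ₁ e^(−t/τ₁) − τ₂ e^(−t/τ₂))/(τ₁ − τ₂)].
At t = 40.72: e^(−t/τ₁) = 0.288080, e^(−t/τ₂) = 0.155521.
C₂ = 2.466·[1 − (32.7195·0.288080 − 21.8810·0.155521)/(10.8385)] = 2.466·0.444307 = 1.09566 g/L.

1.096 g/L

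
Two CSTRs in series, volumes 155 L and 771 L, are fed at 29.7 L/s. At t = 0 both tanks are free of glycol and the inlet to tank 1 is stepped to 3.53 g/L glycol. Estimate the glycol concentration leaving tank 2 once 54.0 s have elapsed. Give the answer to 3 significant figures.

2.98 g/L

Each tank obeys Vᵢ dCᵢ/dt = Q(Cᵢ₋₁ − Cᵢ), so τᵢ = Vᵢ/Q.
τ₁ = 155/29.7 = 5.2189 s; τ₂ = 771/29.7 = 25.960 s.
Tank 1: C₁ = C_in(1 − e^(−t/τ₁)). Tank 2 (τ₁ ≠ τ₂): C₂ = C_in[1 − (τ₁ e^(−t/τ₁) − τ₂ e^(−t/τ₂))/(τ₁ − τ₂)].
At t = 54.0: e^(−t/τ₁) = 3.2086e-05, e^(−t/τ₂) = 0.12491.
C₂ = 3.53·[1 − (5.2189·3.2086e-05 − 25.960·0.12491)/(-20.741)] = 3.53·0.84367 = 2.9781 g/L.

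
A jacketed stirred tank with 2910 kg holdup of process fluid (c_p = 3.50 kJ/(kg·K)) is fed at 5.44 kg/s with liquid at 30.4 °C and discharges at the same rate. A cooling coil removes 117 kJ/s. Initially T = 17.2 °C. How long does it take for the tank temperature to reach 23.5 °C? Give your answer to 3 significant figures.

1200 s

First-law balance (no shaft work): M c_p dT/dt = ṁ c_p (T_in − T) − 117.
τ = M/ṁ = 534.93 s; T_ss = T_in − Q̇/(ṁ c_p) = 24.255 °C.
T(t) = T_ss + (T₀ − T_ss) e^(−t/τ). Set T = 23.5:
e^(−t/τ) = (23.5 − 24.255)/(17.2 − 24.255) = 0.10702
t = −534.93 · ln(0.10702) = 1195.4 s.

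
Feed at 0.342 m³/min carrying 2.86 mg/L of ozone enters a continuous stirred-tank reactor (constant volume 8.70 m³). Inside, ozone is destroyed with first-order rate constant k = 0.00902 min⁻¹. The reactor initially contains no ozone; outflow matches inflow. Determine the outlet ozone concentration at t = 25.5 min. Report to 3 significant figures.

1.65 mg/L

V dC/dt = Q(C_in − C) − k V C.
dC/dt = (Q/V) C_in − (Q/V + k) C; effective rate a = Q/V + k = 0.039310 + 0.00902 = 0.048330 min⁻¹.
C_ss = Q C_in/(Q + kV) = 2.3262 mg/L; C(t) = C_ss + (C₀ − C_ss) e^(−a t).
C(25.5) = 2.3262 + (-2.3262)·e^(−0.048330·25.5) = 2.3262 + (-2.3262)·0.29158 = 1.6479 mg/L.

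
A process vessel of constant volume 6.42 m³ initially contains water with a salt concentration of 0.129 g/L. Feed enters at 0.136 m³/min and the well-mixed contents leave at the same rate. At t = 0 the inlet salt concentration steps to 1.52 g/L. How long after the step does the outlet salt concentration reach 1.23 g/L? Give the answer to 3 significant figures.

74.0 min

Species balance: V dC/dt = Q(C_in − C) ⇒ τ = V/Q = 47.206 min.
C(t) = C_in + (C₀ − C_in) e^(−t/τ). Set C = 1.23 and solve for t:
e^(−t/τ) = (C − C_in)/(C₀ − C_in) = (1.23 − 1.52)/(0.129 − 1.52) = 0.20848
t = −τ ln(…) = 47.206 × 1.5679 = 74.014 min.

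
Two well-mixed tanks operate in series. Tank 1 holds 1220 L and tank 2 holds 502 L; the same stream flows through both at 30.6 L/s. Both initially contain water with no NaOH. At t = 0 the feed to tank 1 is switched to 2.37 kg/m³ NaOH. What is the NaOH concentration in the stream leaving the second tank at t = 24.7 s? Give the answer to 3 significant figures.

Each tank obeys Vᵢ dCᵢ/dt = Q(Cᵢ₋₁ − Cᵢ), so τᵢ = Vᵢ/Q.
τ₁ = 1220/30.6 = 39.869 s; τ₂ = 502/30.6 = 16.405 s.
Solving the cascade with C₁(0)=C₂(0)=0 gives C₂(t) = C_in[1 − (τ₁ e^(−t/τ₁) − τ₂ e^(−t/τ₂))/(τ₁ − τ₂)].
At t = 24.7: e^(−t/τ₁) = 0.53820, e^(−t/τ₂) = 0.22188.
C₂ = 2.37·[1 − (39.869·0.53820 − 16.405·0.22188)/(23.464)] = 2.37·0.24064 = 0.57032 kg/m³.

0.570 kg/m³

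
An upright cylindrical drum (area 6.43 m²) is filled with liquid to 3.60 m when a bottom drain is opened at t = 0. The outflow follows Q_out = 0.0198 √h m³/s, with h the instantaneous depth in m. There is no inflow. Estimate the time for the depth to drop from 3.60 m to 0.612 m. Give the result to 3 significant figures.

724 s

With no inflow, A dh/dt = −0.0198 √h.
∫ h^(−1/2) dh = −(0.0198/A) ∫ dt, giving 2√h = 2√h₀ − (0.0198/A) t.
t = 2A(√h₀ − √h)/0.0198 = 2·6.43·(√3.60 − √0.612)/0.0198
  = 12.860 × (1.8974 − 0.78230) / 0.0198 = 724.23 s.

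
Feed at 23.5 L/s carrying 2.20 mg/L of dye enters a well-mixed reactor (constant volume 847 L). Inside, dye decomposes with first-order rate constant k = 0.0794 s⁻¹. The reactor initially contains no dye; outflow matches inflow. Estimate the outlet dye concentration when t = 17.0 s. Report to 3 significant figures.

0.478 mg/L

V dC/dt = Q(C_in − C) − k V C.
dC/dt = (Q/V) C_in − (Q/V + k) C; effective rate a = Q/V + k = 0.027745 + 0.0794 = 0.10714 s⁻¹.
C_ss = Q C_in/(Q + kV) = 0.56969 mg/L; C(t) = C_ss + (C₀ − C_ss) e^(−a t).
C(17.0) = 0.56969 + (-0.56969)·e^(−0.10714·17.0) = 0.56969 + (-0.56969)·0.16179 = 0.47752 mg/L.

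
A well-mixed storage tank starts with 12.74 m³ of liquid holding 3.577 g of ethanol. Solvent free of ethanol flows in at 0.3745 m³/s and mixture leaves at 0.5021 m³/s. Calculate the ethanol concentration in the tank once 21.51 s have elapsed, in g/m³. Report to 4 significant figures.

Let m(t) be the amount of ethanol. Volume: V(t) = V₀ + (Q_in − Q_out) t = 12.74 − 0.127600 t; V(21.51) = 9.99532 m³.
No ethanol enters, so dm/dt = −Q_out · (m/V).
dm/m = −Q_out dt/(V₀ − 0.127600 t); integrating gives ln(m/m₀) = −(Q_out/(Q_in−Q_out)) ln(V/V₀).
m = m₀ (V₀/V)^(Q_out/(Q_in−Q_out)) = 3.577 × (12.74/9.99532)^(-3.93495) = 1.37684 g.
C = m/V = 1.37684/9.99532 = 0.137748 g/m³.

0.1377 g/m³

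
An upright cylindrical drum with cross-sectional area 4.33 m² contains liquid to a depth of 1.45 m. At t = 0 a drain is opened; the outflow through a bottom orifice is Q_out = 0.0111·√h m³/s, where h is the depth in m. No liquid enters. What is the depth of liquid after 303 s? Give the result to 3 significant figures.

A dh/dt = −Q_out = −0.0111 √h.
Separate and integrate: 2(√h − √h₀) = −(0.0111/A) t.
√h = √1.45 − 0.0111·303/(2·4.33) = 1.2042 − 0.38837 = 0.81579.
h = 0.81579² = 0.66551 m.

0.666 m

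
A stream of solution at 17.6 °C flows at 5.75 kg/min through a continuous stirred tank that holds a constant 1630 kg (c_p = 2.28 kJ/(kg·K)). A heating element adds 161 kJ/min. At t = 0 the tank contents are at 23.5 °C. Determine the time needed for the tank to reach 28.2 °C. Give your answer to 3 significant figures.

378 min

M c_p dT/dt = ṁ c_p (T_in − T) + Q̇.
τ = M/ṁ = 283.48 min; T_ss = T_in + Q̇/(ṁ c_p) = 29.881 °C.
T(t) = T_ss + (T₀ − T_ss) e^(−t/τ). Set T = 28.2:
e^(−t/τ) = (28.2 − 29.881)/(23.5 − 29.881) = 0.26340
t = −283.48 · ln(0.26340) = 378.18 min.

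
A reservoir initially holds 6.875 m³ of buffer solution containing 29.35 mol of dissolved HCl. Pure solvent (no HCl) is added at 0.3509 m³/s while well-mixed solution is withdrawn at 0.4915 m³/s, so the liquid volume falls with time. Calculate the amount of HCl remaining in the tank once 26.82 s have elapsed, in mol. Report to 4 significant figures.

1.821 mol

Let m(t) be the amount of HCl. Volume: V(t) = V₀ + (Q_in − Q_out) t = 6.875 − 0.140600 t; V(26.82) = 3.10411 m³.
Species balance (pure solvent in): dm/dt = −Q_out · m/V(t).
Separate: dm/m = −Q_out dt/V(t) ⇒ ln(m/m₀) = −(Q_out/(Q_in−Q_out)) ln(V/V₀).
m = m₀ (V₀/V)^(Q_out/(Q_in−Q_out)) = 29.35 × (6.875/3.10411)^(-3.49573) = 1.82140 mol.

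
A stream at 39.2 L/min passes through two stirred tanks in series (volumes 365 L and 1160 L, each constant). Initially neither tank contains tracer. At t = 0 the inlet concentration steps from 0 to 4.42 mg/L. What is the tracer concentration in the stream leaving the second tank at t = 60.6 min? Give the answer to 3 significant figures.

3.59 mg/L

Each tank obeys Vᵢ dCᵢ/dt = Q(Cᵢ₋₁ − Cᵢ), so τᵢ = Vᵢ/Q.
τ₁ = 365/39.2 = 9.3112 min; τ₂ = 1160/39.2 = 29.592 min.
Solving the cascade with C₁(0)=C₂(0)=0 gives C₂(t) = C_in[1 − (τ₁ e^(−t/τ₁) − τ₂ e^(−t/τ₂))/(τ₁ − τ₂)].
At t = 60.6: e^(−t/τ₁) = 0.0014911, e^(−t/τ₂) = 0.12901.
C₂ = 4.42·[1 − (9.3112·0.0014911 − 29.592·0.12901)/(-20.281)] = 4.42·0.81244 = 3.5910 mg/L.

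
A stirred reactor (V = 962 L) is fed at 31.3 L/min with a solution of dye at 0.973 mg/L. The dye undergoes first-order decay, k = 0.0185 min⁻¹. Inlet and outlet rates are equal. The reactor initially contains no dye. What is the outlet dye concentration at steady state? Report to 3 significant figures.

Species balance: V dC/dt = Q C_in − Q C − k V C.
At steady state: 0 = Q C_in − (Q + kV) C_ss, so C_ss = Q C_in/(Q + kV).
C_ss = 31.3·0.973/(31.3 + 0.0185·962) = 30.455/49.097 = 0.62030 mg/L.

0.620 mg/L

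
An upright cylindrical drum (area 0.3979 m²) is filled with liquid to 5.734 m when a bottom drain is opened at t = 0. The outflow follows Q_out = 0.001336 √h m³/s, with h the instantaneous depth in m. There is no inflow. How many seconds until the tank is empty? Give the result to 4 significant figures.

1426 s

A dh/dt = −Q_out = −0.001336 √h.
Separate and integrate: 2(√h − √h₀) = −(0.001336/A) t.
Set h = 0: 2√h₀ = (0.001336/A) t_empty ⇒ t_empty = 2A√h₀/0.001336.
t_empty = 2·0.3979·√5.734/0.001336 = 0.795800·2.39458/0.001336 = 1426.35 s.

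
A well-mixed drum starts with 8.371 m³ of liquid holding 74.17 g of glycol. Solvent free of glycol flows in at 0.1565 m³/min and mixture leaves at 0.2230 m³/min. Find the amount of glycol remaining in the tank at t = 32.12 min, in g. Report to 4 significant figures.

Let m(t) be the amount of glycol. Volume: V(t) = V₀ + (Q_in − Q_out) t = 8.371 − 0.0665000 t; V(32.12) = 6.23502 m³.
Species balance (pure solvent in): dm/dt = −Q_out · m/V(t).
dm/m = −Q_out dt/(V₀ − 0.0665000 t); integrating gives ln(m/m₀) = −(Q_out/(Q_in−Q_out)) ln(V/V₀).
m = m₀ (V₀/V)^(Q_out/(Q_in−Q_out)) = 74.17 × (8.371/6.23502)^(-3.35338) = 27.6184 g.

27.62 g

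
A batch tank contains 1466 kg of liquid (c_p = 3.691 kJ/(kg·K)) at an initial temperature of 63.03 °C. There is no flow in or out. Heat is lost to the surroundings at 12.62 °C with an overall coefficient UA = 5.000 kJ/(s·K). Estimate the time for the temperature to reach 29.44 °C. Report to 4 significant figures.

Lumped-capacitance energy balance: M c_p dT/dt = UA(T_amb − T).
τ = M c_p/UA = 1082.20 s; T_ss = T_amb = 12.6200 °C.
T(t) = T_ss + (T₀ − T_ss)e^(−t/τ); set T = 29.44:
t = −τ ln[(T − T_ss)/(T₀ − T_ss)] = −1082.20 · ln(0.333664) = 1187.85 s.

1188 s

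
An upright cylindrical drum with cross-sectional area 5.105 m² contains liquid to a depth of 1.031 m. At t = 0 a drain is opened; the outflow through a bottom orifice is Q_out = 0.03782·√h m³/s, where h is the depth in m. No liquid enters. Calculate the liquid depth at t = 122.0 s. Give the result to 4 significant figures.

0.3175 m

Volume balance on the tank: A dh/dt = −0.03782 √h.
∫ h^(−1/2) dh = −(0.03782/A) ∫ dt, giving 2√h = 2√h₀ − (0.03782/A) t.
√h = √1.031 − 0.03782·122.0/(2·5.105) = 1.01538 − 0.451914 = 0.563468.
h = 0.563468² = 0.317496 m.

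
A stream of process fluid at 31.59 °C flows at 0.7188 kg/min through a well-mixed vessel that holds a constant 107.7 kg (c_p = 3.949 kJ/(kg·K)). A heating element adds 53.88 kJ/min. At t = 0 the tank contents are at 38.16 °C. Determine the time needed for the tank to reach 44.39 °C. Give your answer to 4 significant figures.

M c_p dT/dt = ṁ c_p (T_in − T) + Q̇.
τ = M/ṁ = 149.833 min; T_ss = T_in + Q̇/(ṁ c_p) = 50.5716 °C.
T(t) = T_ss + (T₀ − T_ss) e^(−t/τ). Set T = 44.39:
e^(−t/τ) = (44.39 − 50.5716)/(38.16 − 50.5716) = 0.498049
t = −149.833 · ln(0.498049) = 104.442 min.

104.4 min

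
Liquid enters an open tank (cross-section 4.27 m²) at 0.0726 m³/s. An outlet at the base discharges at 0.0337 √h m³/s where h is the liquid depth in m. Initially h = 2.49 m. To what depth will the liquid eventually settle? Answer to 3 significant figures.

4.64 m

Mass balance (ρ constant): A dh/dt = Q_in − 0.0337 √h. At steady state dh/dt = 0:
Q_in = 0.0337 √h_ss ⇒ √h_ss = 0.0726/0.0337 = 2.1543.
h_ss = 2.1543² = 4.6410 m. (Since h₀ = 2.49 m < h_ss, the level will rise toward this value.)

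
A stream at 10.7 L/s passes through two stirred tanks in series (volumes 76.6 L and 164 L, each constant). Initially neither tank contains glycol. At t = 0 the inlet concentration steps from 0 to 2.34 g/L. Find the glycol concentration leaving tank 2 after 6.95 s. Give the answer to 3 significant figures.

Time constants: τᵢ = Vᵢ/Q for each well-mixed tank.
τ₁ = 76.6/10.7 = 7.1589 s; τ₂ = 164/10.7 = 15.327 s.
Solving the cascade with C₁(0)=C₂(0)=0 gives C₂(t) = C_in[1 − (τ₁ e^(−t/τ₁) − τ₂ e^(−t/τ₂))/(τ₁ − τ₂)].
At t = 6.95: e^(−t/τ₁) = 0.37877, e^(−t/τ₂) = 0.63544.
C₂ = 2.34·[1 − (7.1589·0.37877 − 15.327·0.63544)/(-8.1682)] = 2.34·0.13962 = 0.32670 g/L.

0.327 g/L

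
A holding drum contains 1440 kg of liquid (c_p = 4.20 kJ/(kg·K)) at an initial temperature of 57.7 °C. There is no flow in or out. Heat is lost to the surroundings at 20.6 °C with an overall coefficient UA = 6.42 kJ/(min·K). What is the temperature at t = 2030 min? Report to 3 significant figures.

M c_p dT/dt = −UA(T − T_amb).
dT/dt = (T_ss − T)/τ with T_ss = T_amb = 20.600 °C, τ = M c_p/UA = 1440·4.20/6.42 = 942.06 min.
This is linear first-order; T(t) = T_ss + (T₀ − T_ss) e^(−t/τ).
T(2030) = 20.600 + (37.100)·0.11592 = 24.901 °C.

24.9 °C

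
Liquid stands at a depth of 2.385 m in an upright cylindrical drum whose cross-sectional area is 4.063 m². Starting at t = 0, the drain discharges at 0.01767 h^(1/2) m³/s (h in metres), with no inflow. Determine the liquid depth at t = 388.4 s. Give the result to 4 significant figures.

A dh/dt = −Q_out = −0.01767 √h.
This is separable: 2 d(√h)/dt = −0.01767/A, so √h = √h₀ − (0.01767/(2A)) t.
√h = √2.385 − 0.01767·388.4/(2·4.063) = 1.54434 − 0.844576 = 0.699768.
h = 0.699768² = 0.489675 m.

0.4897 m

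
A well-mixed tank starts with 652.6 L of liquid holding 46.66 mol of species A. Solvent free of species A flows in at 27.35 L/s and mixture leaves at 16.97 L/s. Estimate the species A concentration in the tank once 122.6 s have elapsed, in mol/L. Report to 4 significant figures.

Let m(t) be the amount of species A. Volume: V(t) = V₀ + (Q_in − Q_out) t = 652.6 + 10.3800 t; V(122.6) = 1925.19 L.
Solute balance: dm/dt = 0 − Q_out C = −Q_out m/V(t).
dm/m = −Q_out dt/(V₀ + 10.3800 t); integrating gives ln(m/m₀) = −(Q_out/(Q_in−Q_out)) ln(V/V₀).
m = m₀ (V₀/V)^(Q_out/(Q_in−Q_out)) = 46.66 × (652.6/1925.19)^(1.63487) = 7.95862 mol.
C = m/V = 7.95862/1925.19 = 0.00413395 mol/L.

0.004134 mol/L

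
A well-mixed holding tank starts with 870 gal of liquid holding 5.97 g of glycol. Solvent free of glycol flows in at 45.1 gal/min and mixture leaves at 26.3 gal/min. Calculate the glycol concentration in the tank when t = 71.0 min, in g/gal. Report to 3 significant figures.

0.000737 g/gal

Total volume: dV/dt = Q_in − Q_out = 18.800 gal/min, so V(t) = 870 + 18.800 t and V(71.0) = 2204.8 gal.
Species balance (pure solvent in): dm/dt = −Q_out · m/V(t).
Separate: dm/m = −Q_out dt/V(t) ⇒ ln(m/m₀) = −(Q_out/(Q_in−Q_out)) ln(V/V₀).
m = m₀ (V₀/V)^(Q_out/(Q_in−Q_out)) = 5.97 × (870/2204.8)^(1.3989) = 1.6256 g.
C = m/V = 1.6256/2204.8 = 0.00073730 g/gal.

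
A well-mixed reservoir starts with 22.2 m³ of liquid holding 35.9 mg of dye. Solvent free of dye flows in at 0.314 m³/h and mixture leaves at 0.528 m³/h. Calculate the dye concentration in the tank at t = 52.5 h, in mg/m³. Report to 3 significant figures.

0.574 mg/m³

Let m(t) be the amount of dye. Volume: V(t) = V₀ + (Q_in − Q_out) t = 22.2 − 0.21400 t; V(52.5) = 10.965 m³.
Solute balance: dm/dt = 0 − Q_out C = −Q_out m/V(t).
Separate: dm/m = −Q_out dt/V(t) ⇒ ln(m/m₀) = −(Q_out/(Q_in−Q_out)) ln(V/V₀).
m = m₀ (V₀/V)^(Q_out/(Q_in−Q_out)) = 35.9 × (22.2/10.965)^(-2.4673) = 6.2987 mg.
C = m/V = 6.2987/10.965 = 0.57444 mg/m³.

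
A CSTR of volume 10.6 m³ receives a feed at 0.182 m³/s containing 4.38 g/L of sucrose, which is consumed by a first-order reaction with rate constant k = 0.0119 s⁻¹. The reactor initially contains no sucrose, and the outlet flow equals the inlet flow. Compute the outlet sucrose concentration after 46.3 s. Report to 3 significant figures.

1.91 g/L

Species balance: V dC/dt = Q C_in − Q C − k V C.
This is linear with rate a = Q/V + k = 0.029070 s⁻¹.
C_ss = Q C_in/(Q + kV) = 2.5870 g/L; C(t) = C_ss + (C₀ − C_ss) e^(−a t).
C(46.3) = 2.5870 + (-2.5870)·e^(−0.029070·46.3) = 2.5870 + (-2.5870)·0.26030 = 1.9136 g/L.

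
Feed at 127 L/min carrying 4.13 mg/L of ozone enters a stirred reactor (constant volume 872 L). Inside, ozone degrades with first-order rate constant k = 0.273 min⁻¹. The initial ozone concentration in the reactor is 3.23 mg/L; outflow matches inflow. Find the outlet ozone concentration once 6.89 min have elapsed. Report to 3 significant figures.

V dC/dt = Q(C_in − C) − k V C.
dC/dt = (Q/V) C_in − (Q/V + k) C; effective rate a = Q/V + k = 0.14564 + 0.273 = 0.41864 min⁻¹.
C_ss = Q C_in/(Q + kV) = 1.4368 mg/L; C(t) = C_ss + (C₀ − C_ss) e^(−a t).
C(6.89) = 1.4368 + (1.7932)·e^(−0.41864·6.89) = 1.4368 + (1.7932)·0.055886 = 1.5370 mg/L.

1.54 mg/L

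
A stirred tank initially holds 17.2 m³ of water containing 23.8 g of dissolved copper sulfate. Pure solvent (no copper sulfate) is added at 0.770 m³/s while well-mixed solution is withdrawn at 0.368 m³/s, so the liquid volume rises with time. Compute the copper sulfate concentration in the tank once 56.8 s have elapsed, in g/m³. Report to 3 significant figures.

Let m(t) be the amount of copper sulfate. Volume: V(t) = V₀ + (Q_in − Q_out) t = 17.2 + 0.40200 t; V(56.8) = 40.034 m³.
Species balance (pure solvent in): dm/dt = −Q_out · m/V(t).
Separate: dm/m = −Q_out dt/V(t) ⇒ ln(m/m₀) = −(Q_out/(Q_in−Q_out)) ln(V/V₀).
m = m₀ (V₀/V)^(Q_out/(Q_in−Q_out)) = 23.8 × (17.2/40.034)^(0.91542) = 10.983 g.
C = m/V = 10.983/40.034 = 0.27434 g/m³.

0.274 g/m³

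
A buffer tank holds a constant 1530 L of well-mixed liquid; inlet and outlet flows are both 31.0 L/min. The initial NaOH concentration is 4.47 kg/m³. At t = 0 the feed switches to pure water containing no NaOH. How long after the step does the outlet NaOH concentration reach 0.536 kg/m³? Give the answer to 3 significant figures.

105 min

Unsteady species balance (constant V, well mixed): V dC/dt = Q(C_in − C), so τ = V/Q = 49.355 min.
C(t) = C_in + (C₀ − C_in) e^(−t/τ). Set C = 0.536 and solve for t:
e^(−t/τ) = (C − C_in)/(C₀ − C_in) = (0.536 − 0)/(4.47 − 0) = 0.11991
t = −τ ln(…) = 49.355 × 2.1210 = 104.68 min.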